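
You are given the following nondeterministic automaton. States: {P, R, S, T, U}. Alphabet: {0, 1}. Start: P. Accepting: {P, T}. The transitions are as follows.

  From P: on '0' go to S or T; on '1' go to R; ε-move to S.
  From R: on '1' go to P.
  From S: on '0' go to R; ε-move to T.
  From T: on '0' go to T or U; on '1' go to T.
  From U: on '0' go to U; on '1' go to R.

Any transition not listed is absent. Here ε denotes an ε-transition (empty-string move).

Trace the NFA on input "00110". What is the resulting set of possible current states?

Start: ε-closure({P}) = {P, S, T}.
Read '0': {P, S, T} → {R, S, T, U}.
Read '0': {R, S, T, U} → {R, T, U}.
Read '1': {R, T, U} → {P, R, S, T}.
Read '1': {P, R, S, T} → {P, R, S, T}.
Read '0': {P, R, S, T} → {R, S, T, U}.

{R, S, T, U}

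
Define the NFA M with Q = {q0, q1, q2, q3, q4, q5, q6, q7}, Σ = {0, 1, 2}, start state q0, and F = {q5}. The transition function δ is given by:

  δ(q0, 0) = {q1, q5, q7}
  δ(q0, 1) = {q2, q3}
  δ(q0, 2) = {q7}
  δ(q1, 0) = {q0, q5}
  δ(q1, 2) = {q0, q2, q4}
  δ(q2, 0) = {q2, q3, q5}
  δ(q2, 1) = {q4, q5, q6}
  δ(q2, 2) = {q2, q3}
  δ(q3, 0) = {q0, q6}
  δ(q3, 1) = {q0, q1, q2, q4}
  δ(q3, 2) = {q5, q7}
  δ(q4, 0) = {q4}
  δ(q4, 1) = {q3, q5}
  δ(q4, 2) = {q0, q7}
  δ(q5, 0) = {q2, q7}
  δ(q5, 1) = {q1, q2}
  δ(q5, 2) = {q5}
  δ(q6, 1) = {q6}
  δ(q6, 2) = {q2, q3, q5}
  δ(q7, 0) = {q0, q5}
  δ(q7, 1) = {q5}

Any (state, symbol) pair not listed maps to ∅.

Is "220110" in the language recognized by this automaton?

No

Start in {q0}.
Read '2': {q0} → {q7}.
Read '2': {q7} → ∅.
The set is empty and remains empty for the remaining 4 symbols.
The final set ∅ contains no accepting state.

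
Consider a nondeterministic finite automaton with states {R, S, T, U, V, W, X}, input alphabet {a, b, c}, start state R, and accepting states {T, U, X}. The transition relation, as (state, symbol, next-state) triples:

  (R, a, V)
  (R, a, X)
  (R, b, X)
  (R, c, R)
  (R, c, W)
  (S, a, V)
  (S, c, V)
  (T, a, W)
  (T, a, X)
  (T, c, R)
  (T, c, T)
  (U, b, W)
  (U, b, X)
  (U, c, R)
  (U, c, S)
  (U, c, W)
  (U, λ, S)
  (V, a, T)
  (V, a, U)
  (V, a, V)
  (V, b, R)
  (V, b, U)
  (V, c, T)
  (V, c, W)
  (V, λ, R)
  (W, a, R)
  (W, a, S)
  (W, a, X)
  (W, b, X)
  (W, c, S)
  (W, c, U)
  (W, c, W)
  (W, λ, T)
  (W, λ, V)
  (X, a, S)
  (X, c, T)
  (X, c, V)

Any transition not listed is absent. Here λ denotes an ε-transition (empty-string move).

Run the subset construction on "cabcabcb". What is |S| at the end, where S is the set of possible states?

7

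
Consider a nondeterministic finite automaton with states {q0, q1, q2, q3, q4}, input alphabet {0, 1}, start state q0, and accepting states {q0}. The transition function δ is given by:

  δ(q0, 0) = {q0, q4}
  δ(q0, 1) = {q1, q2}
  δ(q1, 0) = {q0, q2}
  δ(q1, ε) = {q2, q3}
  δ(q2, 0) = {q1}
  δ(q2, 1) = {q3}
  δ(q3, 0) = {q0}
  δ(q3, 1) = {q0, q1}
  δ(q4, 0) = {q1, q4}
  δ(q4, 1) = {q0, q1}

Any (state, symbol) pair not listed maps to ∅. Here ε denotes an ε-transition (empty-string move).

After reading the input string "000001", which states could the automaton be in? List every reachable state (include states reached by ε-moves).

Start in {q0}.
Read '0': {q0} → {q0, q4}.
Read '0': {q0, q4} → {q0, q1, q2, q3, q4}.
Read '0': {q0, q1, q2, q3, q4} → {q0, q1, q2, q3, q4}.
Read '0': {q0, q1, q2, q3, q4} → {q0, q1, q2, q3, q4}.
Read '0': {q0, q1, q2, q3, q4} → {q0, q1, q2, q3, q4}.
Read '1': {q0, q1, q2, q3, q4} → {q0, q1, q2, q3}.

{q0, q1, q2, q3}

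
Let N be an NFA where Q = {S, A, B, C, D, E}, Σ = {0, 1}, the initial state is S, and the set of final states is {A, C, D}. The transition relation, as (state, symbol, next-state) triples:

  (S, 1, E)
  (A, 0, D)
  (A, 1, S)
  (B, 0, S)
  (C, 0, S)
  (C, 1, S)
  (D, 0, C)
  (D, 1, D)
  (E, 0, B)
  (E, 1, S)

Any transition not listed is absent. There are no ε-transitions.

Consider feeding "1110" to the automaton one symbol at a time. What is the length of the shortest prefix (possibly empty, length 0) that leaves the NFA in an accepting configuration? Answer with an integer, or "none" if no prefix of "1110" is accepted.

none

Start in {S}.
Read '1': S→{E}; now {E}.
Read '1': E→{S}; now {S}.
Read '1': S→{E}; now {E}.
Read '0': E→{B}; now {B}.
No reachable set along the way intersects F.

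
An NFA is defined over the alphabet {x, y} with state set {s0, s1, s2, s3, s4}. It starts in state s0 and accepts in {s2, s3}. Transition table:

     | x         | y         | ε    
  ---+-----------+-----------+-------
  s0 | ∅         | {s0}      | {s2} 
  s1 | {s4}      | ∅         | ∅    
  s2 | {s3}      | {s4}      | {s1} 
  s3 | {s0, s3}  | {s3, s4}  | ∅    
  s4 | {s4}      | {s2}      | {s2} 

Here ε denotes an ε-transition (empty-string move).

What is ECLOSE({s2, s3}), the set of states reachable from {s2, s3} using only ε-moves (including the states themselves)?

{s1, s2, s3}

Begin with {s2, s3}.
ε-move s2 → s1; add s1.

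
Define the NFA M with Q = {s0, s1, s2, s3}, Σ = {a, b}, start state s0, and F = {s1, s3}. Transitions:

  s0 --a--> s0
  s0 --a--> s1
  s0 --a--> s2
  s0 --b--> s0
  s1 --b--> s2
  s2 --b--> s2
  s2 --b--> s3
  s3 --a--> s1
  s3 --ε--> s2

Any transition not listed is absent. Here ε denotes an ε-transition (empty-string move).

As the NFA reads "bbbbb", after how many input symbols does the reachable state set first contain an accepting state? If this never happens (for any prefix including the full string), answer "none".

Start in {s0}.
Read 'b': {s0} → {s0}.
Read 'b': {s0} → {s0}.
Read 'b': {s0} → {s0}.
Read 'b': {s0} → {s0}.
Read 'b': {s0} → {s0}.
No reachable set along the way intersects F.

none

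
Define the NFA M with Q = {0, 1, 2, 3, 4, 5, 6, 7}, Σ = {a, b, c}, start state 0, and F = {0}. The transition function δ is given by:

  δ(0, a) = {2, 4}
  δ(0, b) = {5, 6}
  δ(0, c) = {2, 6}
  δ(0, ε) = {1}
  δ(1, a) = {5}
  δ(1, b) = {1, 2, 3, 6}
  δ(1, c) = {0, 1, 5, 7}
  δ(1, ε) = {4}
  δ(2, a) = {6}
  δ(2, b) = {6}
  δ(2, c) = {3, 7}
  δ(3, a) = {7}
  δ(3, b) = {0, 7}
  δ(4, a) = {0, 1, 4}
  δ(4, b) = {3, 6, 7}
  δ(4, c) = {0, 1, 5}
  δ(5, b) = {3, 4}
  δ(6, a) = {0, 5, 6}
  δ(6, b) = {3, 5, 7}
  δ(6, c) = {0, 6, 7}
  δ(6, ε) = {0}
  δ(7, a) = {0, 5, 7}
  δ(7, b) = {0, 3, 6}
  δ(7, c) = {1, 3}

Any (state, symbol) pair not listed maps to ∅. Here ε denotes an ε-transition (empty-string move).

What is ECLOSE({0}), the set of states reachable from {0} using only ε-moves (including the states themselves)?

{0, 1, 4}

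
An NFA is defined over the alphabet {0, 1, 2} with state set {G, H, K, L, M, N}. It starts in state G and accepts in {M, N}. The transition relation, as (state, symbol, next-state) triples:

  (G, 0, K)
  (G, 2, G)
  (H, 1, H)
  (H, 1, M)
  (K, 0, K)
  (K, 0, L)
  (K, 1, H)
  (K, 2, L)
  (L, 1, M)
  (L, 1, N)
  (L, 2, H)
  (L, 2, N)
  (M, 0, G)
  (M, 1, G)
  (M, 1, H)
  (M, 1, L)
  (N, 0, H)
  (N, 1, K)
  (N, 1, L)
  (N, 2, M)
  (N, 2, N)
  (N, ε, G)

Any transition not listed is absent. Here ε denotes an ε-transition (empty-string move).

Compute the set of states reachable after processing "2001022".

{G, H, N}

Start in {G}.
Read '2': G→{G}; now {G}.
Read '0': G→{K}; now {K}.
Read '0': K→{K, L}; now {K, L}.
Read '1': K→{H}, L→{M, N}; union {H, M, N}; ε-closure = {G, H, M, N}.
Read '0': G→{K}, H→∅, M→{G}, N→{H}; now {G, H, K}.
Read '2': G→{G}, H→∅, K→{L}; now {G, L}.
Read '2': G→{G}, L→{H, N}; now {G, H, N}.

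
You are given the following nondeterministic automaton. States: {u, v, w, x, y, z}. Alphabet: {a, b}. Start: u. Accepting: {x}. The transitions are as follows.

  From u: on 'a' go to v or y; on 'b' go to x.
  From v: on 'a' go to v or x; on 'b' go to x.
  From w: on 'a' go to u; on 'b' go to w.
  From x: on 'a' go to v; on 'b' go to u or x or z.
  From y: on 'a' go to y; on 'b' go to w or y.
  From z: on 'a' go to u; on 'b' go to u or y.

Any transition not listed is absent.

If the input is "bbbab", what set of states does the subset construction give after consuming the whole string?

{w, x, y}

Start in {u}.
Read 'b': {u} → {x}.
Read 'b': {x} → {u, x, z}.
Read 'b': {u, x, z} → {u, x, y, z}.
Read 'a': {u, x, y, z} → {u, v, y}.
Read 'b': {u, v, y} → {w, x, y}.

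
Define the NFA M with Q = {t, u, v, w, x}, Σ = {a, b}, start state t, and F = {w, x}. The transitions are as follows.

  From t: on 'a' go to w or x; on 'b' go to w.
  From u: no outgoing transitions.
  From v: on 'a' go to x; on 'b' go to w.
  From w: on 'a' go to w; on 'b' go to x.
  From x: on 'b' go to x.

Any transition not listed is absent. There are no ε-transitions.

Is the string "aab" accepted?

Yes

Start in {t}.
Read 'a': {t} → {w, x}.
Read 'a': {w, x} → {w}.
Read 'b': {w} → {x}.
The final set {x} contains the accepting state x.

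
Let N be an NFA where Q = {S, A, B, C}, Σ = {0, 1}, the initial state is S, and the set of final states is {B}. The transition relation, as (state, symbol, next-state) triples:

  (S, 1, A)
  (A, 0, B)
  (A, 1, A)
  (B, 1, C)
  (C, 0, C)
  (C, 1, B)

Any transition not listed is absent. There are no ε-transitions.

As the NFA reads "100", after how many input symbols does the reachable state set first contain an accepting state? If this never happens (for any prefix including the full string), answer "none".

2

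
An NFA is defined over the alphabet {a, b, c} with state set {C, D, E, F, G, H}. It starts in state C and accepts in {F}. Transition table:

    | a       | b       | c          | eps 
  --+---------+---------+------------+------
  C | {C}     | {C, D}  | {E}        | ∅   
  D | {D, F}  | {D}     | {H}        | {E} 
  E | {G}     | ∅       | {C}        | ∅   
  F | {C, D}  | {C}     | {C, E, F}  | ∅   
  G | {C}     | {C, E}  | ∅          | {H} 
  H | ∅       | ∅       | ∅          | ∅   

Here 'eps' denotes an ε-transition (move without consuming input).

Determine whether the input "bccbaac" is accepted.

Yes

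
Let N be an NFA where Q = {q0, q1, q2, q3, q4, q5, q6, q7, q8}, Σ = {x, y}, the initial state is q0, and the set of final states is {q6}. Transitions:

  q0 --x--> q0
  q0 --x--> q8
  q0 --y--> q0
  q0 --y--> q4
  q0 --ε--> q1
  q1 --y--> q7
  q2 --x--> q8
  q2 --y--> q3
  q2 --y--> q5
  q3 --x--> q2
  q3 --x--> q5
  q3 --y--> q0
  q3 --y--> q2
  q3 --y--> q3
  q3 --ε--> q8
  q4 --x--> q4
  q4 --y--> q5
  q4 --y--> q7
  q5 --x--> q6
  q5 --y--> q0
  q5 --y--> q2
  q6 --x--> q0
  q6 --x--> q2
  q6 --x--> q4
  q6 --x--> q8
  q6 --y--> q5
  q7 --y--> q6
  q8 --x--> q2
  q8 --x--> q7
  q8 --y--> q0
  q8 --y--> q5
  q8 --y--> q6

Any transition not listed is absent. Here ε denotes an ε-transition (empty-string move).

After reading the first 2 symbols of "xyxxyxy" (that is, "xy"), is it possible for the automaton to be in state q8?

No

Start: ε-closure({q0}) = {q0, q1}.
Read 'x': q0→{q0, q8}, q1→∅; union {q0, q8}; ε-closure = {q0, q1, q8}.
Read 'y': q0→{q0, q4}, q1→{q7}, q8→{q0, q5, q6}; union {q0, q4, q5, q6, q7}; ε-closure = {q0, q1, q4, q5, q6, q7}.
State q8 is not in {q0, q1, q4, q5, q6, q7}.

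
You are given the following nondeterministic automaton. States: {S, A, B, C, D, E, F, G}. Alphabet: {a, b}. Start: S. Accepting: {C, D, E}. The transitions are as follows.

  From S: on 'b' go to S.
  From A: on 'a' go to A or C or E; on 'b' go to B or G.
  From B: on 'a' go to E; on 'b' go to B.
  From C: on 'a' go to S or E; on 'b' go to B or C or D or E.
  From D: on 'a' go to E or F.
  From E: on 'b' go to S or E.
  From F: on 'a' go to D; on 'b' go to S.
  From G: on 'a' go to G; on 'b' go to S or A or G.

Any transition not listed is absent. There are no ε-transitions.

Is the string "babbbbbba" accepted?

No

Start in {S}.
Read 'b': S→{S}; now {S}.
Read 'a': S→∅; now ∅.
The set is empty and remains empty for the remaining 7 symbols.
The final set ∅ contains no accepting state.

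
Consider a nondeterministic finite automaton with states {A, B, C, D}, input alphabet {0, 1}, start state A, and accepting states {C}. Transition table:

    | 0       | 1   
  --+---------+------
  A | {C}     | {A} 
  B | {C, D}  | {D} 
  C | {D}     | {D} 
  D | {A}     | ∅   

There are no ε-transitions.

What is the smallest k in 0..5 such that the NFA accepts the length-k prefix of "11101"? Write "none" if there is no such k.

4

Start in {A}.
Read '1': {A} → {A}.
Read '1': {A} → {A}.
Read '1': {A} → {A}.
Read '0': {A} → {C}.
None of the earlier sets intersect F, but {C} does.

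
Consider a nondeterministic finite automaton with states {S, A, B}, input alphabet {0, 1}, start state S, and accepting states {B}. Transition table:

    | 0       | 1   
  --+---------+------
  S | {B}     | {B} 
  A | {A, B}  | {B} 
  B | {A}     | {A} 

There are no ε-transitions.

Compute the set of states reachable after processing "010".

{A, B}

Start in {S}.
Read '0': {S} → {B}.
Read '1': {B} → {A}.
Read '0': {A} → {A, B}.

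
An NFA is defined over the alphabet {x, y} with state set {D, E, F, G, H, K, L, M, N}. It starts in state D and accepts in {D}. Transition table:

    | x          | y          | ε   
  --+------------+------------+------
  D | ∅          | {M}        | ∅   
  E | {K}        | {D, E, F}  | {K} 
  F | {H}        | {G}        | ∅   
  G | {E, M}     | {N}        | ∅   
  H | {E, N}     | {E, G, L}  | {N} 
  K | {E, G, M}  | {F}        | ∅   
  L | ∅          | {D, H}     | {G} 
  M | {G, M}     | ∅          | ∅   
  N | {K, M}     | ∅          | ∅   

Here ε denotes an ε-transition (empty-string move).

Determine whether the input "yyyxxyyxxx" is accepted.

No

Start in {D}.
Read 'y': {D} → {M}.
Read 'y': {M} → ∅.
The set is empty and remains empty for the remaining 8 symbols.
The final set ∅ contains no accepting state.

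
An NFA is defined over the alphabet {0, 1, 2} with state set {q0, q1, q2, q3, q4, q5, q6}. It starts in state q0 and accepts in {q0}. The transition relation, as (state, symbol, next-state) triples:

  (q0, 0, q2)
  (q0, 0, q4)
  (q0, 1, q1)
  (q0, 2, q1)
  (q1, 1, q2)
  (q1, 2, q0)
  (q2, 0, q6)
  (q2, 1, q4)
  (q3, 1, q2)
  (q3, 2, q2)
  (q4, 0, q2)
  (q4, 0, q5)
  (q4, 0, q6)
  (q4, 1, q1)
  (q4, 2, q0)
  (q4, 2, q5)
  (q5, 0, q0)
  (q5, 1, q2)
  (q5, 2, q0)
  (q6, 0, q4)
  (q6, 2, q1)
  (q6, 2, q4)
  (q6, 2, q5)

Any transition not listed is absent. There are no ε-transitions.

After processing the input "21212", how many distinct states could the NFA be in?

0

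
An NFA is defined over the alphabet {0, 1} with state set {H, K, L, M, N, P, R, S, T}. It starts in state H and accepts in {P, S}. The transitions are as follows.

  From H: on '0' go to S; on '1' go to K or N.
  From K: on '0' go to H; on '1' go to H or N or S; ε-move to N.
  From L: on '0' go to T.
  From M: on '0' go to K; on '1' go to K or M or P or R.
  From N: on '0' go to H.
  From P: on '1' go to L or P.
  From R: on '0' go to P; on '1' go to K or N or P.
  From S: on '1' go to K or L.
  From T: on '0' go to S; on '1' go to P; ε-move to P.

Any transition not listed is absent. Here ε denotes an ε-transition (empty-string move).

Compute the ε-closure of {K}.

Begin with {K}.
ε-move K → N; add N.

{K, N}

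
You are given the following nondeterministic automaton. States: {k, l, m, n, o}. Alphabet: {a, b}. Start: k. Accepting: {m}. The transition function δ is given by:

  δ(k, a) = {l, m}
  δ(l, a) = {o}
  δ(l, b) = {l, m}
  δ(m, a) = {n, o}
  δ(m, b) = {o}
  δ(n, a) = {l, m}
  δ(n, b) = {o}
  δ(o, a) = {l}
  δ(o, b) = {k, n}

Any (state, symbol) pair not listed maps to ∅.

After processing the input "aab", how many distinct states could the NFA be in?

Start in {k}.
Read 'a': k→{l, m}; now {l, m}.
Read 'a': l→{o}, m→{n, o}; now {n, o}.
Read 'b': n→{o}, o→{k, n}; now {k, n, o}.
That set has 3 states.

3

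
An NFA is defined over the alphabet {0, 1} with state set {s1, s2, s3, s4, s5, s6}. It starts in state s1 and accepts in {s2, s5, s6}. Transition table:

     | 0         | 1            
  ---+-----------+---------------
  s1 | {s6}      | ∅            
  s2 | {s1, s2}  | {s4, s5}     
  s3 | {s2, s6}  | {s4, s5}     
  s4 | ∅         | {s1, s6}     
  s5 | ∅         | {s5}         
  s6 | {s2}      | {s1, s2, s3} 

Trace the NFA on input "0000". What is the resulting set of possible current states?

{s1, s2, s6}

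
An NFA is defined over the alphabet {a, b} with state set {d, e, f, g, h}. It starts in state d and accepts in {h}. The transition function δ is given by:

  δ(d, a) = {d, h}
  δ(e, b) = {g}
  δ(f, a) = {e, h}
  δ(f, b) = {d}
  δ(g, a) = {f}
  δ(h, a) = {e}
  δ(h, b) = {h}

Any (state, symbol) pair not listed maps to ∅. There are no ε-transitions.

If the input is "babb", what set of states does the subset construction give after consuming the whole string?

Start in {d}.
Read 'b': {d} → ∅.
The set is empty and remains empty for the remaining 3 symbols.

∅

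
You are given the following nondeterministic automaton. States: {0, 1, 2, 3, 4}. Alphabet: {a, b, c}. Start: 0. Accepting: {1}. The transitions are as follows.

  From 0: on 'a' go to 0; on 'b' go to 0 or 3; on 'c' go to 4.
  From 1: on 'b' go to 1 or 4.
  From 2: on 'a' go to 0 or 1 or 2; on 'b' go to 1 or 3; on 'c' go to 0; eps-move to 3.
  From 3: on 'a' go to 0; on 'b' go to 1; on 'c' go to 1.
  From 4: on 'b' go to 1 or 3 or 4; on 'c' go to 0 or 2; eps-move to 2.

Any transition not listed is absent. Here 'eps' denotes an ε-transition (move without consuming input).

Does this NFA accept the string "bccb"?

Start in {0}.
Read 'b': 0→{0, 3}; now {0, 3}.
Read 'c': 0→{4}, 3→{1}; union {1, 4}; ε-closure = {1, 2, 3, 4}.
Read 'c': 1→∅, 2→{0}, 3→{1}, 4→{0, 2}; union {0, 1, 2}; ε-closure = {0, 1, 2, 3}.
Read 'b': 0→{0, 3}, 1→{1, 4}, 2→{1, 3}, 3→{1}; union {0, 1, 3, 4}; ε-closure = {0, 1, 2, 3, 4}.
The final set {0, 1, 2, 3, 4} contains the accepting state 1.

Yes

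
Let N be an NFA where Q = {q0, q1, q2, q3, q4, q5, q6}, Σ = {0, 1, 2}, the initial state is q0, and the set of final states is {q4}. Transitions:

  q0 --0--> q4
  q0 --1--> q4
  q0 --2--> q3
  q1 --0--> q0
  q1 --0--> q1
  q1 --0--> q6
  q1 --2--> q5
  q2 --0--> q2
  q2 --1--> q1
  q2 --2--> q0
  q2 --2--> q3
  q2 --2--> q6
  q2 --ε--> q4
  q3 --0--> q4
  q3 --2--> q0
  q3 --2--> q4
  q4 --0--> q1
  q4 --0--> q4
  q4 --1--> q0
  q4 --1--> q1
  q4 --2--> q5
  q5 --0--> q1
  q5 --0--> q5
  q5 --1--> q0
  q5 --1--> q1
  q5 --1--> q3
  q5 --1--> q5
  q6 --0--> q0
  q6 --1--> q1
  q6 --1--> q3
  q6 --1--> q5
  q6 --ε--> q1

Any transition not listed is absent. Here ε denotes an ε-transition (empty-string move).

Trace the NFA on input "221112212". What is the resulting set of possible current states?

{q3, q5}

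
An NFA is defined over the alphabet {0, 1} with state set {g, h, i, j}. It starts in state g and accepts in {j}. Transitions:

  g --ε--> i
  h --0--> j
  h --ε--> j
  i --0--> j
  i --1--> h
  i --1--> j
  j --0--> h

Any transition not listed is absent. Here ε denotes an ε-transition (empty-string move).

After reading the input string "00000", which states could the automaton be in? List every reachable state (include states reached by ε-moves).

{h, j}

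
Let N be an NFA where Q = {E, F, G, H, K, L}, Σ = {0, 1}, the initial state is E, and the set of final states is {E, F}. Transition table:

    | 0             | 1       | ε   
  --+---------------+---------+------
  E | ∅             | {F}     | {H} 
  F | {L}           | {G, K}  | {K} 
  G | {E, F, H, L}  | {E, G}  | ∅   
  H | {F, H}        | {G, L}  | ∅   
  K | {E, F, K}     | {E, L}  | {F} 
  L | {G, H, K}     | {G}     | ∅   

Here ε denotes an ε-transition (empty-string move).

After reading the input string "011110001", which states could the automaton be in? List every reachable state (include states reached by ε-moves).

{E, F, G, H, K, L}

Start: ε-closure({E}) = {E, H}.
Read '0': {E, H} → {F, H, K}.
Read '1': {F, H, K} → {E, F, G, H, K, L}.
Read '1': {E, F, G, H, K, L} → {E, F, G, H, K, L}.
Read '1': {E, F, G, H, K, L} → {E, F, G, H, K, L}.
Read '1': {E, F, G, H, K, L} → {E, F, G, H, K, L}.
Read '0': {E, F, G, H, K, L} → {E, F, G, H, K, L}.
Read '0': {E, F, G, H, K, L} → {E, F, G, H, K, L}.
Read '0': {E, F, G, H, K, L} → {E, F, G, H, K, L}.
Read '1': {E, F, G, H, K, L} → {E, F, G, H, K, L}.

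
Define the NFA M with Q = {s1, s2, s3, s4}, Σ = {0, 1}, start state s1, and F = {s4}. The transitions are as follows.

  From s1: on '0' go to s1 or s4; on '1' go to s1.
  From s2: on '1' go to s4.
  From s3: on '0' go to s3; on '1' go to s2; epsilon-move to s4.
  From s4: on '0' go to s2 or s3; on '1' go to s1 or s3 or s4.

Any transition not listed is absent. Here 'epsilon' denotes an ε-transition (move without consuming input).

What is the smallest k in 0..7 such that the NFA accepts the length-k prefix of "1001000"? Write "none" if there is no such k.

2

Start in {s1}.
Read '1': s1→{s1}; now {s1}.
Read '0': s1→{s1, s4}; now {s1, s4}.
None of the earlier sets intersect F, but {s1, s4} does.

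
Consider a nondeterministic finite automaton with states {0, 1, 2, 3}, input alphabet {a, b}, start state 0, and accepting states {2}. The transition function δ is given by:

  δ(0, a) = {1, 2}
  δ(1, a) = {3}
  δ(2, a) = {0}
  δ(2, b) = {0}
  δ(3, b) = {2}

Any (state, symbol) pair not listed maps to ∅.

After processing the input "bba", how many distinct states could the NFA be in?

0

Start in {0}.
Read 'b': {0} → ∅.
The set is empty and remains empty for the remaining 2 symbols.
That set has 0 states.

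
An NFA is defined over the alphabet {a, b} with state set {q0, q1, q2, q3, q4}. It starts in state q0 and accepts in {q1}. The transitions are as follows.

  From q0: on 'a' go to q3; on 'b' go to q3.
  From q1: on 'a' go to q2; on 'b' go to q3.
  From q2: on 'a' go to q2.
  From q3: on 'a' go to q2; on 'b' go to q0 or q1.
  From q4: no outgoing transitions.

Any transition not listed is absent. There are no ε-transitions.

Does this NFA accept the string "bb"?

Yes

Start in {q0}.
Read 'b': q0→{q3}; now {q3}.
Read 'b': q3→{q0, q1}; now {q0, q1}.
The final set {q0, q1} contains the accepting state q1.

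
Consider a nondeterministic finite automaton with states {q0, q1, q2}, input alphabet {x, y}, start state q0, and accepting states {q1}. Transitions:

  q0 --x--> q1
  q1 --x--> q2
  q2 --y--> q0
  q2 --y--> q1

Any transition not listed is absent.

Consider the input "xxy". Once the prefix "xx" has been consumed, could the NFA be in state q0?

No

Start in {q0}.
Read 'x': q0→{q1}; now {q1}.
Read 'x': q1→{q2}; now {q2}.
State q0 is not in {q2}.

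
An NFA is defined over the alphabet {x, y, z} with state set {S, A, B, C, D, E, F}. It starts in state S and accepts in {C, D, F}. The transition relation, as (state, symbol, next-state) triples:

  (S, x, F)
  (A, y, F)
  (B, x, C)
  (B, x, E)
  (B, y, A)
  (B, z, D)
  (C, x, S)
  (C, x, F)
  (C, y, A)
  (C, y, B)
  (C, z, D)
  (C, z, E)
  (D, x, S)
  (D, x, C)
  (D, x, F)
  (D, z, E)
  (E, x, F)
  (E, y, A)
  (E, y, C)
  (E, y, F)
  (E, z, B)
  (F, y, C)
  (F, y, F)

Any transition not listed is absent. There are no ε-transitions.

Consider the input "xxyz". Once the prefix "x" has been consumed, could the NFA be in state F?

Start in {S}.
Read 'x': {S} → {F}.
State F is in {F}.

Yes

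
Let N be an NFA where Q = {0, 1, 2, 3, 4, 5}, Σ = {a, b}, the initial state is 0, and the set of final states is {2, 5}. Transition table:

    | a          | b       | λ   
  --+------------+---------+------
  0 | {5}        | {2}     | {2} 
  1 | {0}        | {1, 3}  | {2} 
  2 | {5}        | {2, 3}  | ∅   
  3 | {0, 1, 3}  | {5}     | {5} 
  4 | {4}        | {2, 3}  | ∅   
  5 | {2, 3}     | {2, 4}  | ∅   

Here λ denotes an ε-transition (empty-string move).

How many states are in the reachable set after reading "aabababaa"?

6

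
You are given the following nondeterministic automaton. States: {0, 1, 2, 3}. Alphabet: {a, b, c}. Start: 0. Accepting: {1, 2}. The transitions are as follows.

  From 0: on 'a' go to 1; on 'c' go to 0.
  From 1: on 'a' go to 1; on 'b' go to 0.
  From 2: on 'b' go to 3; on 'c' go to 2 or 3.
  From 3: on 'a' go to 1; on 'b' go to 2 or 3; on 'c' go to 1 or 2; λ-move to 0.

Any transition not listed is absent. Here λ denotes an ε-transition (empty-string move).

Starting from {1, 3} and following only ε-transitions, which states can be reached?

{0, 1, 3}

Begin with {1, 3}.
ε-move 3 → 0; add 0.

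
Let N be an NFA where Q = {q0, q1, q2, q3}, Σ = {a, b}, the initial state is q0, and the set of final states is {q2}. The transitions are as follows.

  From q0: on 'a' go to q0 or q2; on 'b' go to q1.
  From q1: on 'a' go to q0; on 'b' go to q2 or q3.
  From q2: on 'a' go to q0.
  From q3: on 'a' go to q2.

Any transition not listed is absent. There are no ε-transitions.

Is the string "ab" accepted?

Start in {q0}.
Read 'a': q0→{q0, q2}; now {q0, q2}.
Read 'b': q0→{q1}, q2→∅; now {q1}.
The final set {q1} contains no accepting state.

No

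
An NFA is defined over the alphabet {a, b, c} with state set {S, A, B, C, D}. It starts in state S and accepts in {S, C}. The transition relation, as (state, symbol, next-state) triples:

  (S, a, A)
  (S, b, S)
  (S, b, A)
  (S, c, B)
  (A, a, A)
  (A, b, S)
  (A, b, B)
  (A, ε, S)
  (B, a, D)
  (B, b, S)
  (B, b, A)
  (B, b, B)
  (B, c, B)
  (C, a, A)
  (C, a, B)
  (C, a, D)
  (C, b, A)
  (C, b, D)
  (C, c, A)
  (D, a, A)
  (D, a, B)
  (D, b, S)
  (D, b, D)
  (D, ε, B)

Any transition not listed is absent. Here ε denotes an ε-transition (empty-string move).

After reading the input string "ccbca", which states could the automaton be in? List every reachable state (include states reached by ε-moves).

Start in {S}.
Read 'c': S→{B}; now {B}.
Read 'c': B→{B}; now {B}.
Read 'b': B→{S, A, B}; now {S, A, B}.
Read 'c': S→{B}, A→∅, B→{B}; now {B}.
Read 'a': B→{D}; union {D}; ε-closure = {B, D}.

{B, D}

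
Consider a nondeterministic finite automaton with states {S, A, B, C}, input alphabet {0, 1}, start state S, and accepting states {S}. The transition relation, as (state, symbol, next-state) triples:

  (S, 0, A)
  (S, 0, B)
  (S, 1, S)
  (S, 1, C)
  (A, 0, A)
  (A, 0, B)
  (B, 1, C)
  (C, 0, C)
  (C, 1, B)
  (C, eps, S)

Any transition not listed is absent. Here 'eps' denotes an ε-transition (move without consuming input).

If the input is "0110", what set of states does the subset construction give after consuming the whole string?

{S, A, B, C}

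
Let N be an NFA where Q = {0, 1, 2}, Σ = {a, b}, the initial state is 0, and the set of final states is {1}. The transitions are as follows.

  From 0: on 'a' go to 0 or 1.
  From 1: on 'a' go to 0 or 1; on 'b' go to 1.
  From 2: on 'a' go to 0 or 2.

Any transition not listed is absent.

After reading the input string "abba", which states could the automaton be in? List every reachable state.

{0, 1}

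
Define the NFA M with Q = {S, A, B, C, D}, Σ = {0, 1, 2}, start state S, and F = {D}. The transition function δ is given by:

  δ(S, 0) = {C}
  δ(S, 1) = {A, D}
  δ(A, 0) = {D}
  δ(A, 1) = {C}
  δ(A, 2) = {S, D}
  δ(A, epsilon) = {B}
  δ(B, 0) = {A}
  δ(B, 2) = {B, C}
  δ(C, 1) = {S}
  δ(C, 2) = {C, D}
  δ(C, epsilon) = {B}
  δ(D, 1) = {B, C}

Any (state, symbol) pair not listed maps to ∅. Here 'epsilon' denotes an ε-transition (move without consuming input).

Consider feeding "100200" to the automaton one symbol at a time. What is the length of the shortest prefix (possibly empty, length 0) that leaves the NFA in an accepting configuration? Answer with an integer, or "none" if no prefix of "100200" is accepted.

Start in {S}.
Read '1': S→{A, D}; union {A, D}; ε-closure = {A, B, D}.
None of the earlier sets intersect F, but {A, B, D} does.

1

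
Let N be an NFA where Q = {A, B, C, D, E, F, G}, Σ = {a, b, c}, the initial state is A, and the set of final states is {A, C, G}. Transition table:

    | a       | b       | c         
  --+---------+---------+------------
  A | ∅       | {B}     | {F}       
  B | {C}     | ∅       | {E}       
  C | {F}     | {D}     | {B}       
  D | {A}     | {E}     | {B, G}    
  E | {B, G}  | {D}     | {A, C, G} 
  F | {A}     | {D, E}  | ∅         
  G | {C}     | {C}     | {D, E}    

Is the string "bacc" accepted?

Start in {A}.
Read 'b': A→{B}; now {B}.
Read 'a': B→{C}; now {C}.
Read 'c': C→{B}; now {B}.
Read 'c': B→{E}; now {E}.
The final set {E} contains no accepting state.

No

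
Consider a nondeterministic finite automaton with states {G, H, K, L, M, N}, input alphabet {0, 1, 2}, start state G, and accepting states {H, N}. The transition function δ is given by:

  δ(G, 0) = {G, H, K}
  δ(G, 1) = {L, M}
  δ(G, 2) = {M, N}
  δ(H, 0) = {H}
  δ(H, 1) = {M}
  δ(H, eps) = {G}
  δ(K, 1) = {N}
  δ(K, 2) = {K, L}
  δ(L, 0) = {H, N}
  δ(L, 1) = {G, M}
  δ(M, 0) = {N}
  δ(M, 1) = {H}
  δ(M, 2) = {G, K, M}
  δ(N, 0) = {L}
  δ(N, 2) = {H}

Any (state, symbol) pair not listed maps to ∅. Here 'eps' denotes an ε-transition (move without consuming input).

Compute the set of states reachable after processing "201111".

{G, H, L, M}

Start in {G}.
Read '2': G→{M, N}; now {M, N}.
Read '0': M→{N}, N→{L}; now {L, N}.
Read '1': L→{G, M}, N→∅; now {G, M}.
Read '1': G→{L, M}, M→{H}; union {H, L, M}; ε-closure = {G, H, L, M}.
Read '1': G→{L, M}, H→{M}, L→{G, M}, M→{H}; now {G, H, L, M}.
Read '1': G→{L, M}, H→{M}, L→{G, M}, M→{H}; now {G, H, L, M}.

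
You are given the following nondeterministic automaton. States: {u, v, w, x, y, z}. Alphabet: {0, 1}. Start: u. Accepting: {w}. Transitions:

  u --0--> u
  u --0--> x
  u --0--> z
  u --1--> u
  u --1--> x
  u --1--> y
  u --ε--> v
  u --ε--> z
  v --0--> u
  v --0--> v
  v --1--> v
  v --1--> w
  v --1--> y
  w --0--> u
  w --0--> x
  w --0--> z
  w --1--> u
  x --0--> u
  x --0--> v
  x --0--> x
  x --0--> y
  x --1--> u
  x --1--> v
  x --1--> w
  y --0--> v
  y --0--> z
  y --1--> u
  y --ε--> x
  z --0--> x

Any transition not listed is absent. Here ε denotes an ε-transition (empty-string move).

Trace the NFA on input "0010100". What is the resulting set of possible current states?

Start: ε-closure({u}) = {u, v, z}.
Read '0': u→{u, x, z}, v→{u, v}, z→{x}; now {u, v, x, z}.
Read '0': u→{u, x, z}, v→{u, v}, x→{u, v, x, y}, z→{x}; now {u, v, x, y, z}.
Read '1': u→{u, x, y}, v→{v, w, y}, x→{u, v, w}, y→{u}, z→∅; union {u, v, w, x, y}; ε-closure = {u, v, w, x, y, z}.
Read '0': u→{u, x, z}, v→{u, v}, w→{u, x, z}, x→{u, v, x, y}, y→{v, z}, z→{x}; now {u, v, x, y, z}.
Read '1': u→{u, x, y}, v→{v, w, y}, x→{u, v, w}, y→{u}, z→∅; union {u, v, w, x, y}; ε-closure = {u, v, w, x, y, z}.
Read '0': u→{u, x, z}, v→{u, v}, w→{u, x, z}, x→{u, v, x, y}, y→{v, z}, z→{x}; now {u, v, x, y, z}.
Read '0': u→{u, x, z}, v→{u, v}, x→{u, v, x, y}, y→{v, z}, z→{x}; now {u, v, x, y, z}.

{u, v, x, y, z}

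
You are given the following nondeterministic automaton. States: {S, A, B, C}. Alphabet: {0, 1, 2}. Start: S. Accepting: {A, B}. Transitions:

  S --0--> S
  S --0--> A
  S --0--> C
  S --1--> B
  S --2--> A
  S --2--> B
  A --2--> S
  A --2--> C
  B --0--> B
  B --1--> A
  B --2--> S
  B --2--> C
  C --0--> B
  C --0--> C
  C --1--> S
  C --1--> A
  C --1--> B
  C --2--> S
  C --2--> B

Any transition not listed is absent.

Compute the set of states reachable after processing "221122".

Start in {S}.
Read '2': {S} → {A, B}.
Read '2': {A, B} → {S, C}.
Read '1': {S, C} → {S, A, B}.
Read '1': {S, A, B} → {A, B}.
Read '2': {A, B} → {S, C}.
Read '2': {S, C} → {S, A, B}.

{S, A, B}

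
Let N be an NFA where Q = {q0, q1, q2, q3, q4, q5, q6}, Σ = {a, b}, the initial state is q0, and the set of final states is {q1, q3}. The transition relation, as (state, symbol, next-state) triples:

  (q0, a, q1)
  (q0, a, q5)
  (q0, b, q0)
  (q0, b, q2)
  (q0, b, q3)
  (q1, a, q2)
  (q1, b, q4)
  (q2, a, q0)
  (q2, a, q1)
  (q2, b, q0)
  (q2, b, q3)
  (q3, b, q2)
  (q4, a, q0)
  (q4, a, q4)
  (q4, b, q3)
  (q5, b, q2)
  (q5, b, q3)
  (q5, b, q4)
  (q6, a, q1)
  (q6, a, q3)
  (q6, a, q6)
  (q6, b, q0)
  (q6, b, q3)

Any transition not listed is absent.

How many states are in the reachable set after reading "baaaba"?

Start in {q0}.
Read 'b': {q0} → {q0, q2, q3}.
Read 'a': {q0, q2, q3} → {q0, q1, q5}.
Read 'a': {q0, q1, q5} → {q1, q2, q5}.
Read 'a': {q1, q2, q5} → {q0, q1, q2}.
Read 'b': {q0, q1, q2} → {q0, q2, q3, q4}.
Read 'a': {q0, q2, q3, q4} → {q0, q1, q4, q5}.
That set has 4 states.

4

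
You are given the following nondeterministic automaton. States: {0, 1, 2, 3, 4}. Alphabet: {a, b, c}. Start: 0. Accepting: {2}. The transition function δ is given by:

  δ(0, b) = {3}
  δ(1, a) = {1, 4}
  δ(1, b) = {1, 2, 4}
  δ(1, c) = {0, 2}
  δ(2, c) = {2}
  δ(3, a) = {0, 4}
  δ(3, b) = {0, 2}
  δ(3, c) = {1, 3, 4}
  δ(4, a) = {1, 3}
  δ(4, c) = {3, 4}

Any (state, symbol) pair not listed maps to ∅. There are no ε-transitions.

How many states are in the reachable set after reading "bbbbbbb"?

Start in {0}.
Read 'b': 0→{3}; now {3}.
Read 'b': 3→{0, 2}; now {0, 2}.
Read 'b': 0→{3}, 2→∅; now {3}.
Read 'b': 3→{0, 2}; now {0, 2}.
Read 'b': 0→{3}, 2→∅; now {3}.
Read 'b': 3→{0, 2}; now {0, 2}.
Read 'b': 0→{3}, 2→∅; now {3}.
That set has 1 state.

1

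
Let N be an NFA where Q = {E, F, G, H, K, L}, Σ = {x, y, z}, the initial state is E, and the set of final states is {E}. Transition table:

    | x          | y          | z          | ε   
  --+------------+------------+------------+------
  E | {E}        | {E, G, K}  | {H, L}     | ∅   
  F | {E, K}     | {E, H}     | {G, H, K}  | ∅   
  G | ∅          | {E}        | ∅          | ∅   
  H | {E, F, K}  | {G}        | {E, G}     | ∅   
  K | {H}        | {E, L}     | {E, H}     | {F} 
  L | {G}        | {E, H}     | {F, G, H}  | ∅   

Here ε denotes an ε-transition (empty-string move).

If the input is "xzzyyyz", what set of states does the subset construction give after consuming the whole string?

{E, F, G, H, K, L}

Start in {E}.
Read 'x': {E} → {E}.
Read 'z': {E} → {H, L}.
Read 'z': {H, L} → {E, F, G, H}.
Read 'y': {E, F, G, H} → {E, F, G, H, K}.
Read 'y': {E, F, G, H, K} → {E, F, G, H, K, L}.
Read 'y': {E, F, G, H, K, L} → {E, F, G, H, K, L}.
Read 'z': {E, F, G, H, K, L} → {E, F, G, H, K, L}.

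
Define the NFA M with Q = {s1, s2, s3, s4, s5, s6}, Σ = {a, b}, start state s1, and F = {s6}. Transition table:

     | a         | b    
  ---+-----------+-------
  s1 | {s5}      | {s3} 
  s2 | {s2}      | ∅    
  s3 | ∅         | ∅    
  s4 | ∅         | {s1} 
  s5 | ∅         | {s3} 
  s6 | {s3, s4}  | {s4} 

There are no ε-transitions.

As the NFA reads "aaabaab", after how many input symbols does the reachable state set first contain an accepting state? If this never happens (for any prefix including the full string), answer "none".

Start in {s1}.
Read 'a': {s1} → {s5}.
Read 'a': {s5} → ∅.
The set is empty and remains empty for the remaining 5 symbols.
No reachable set along the way intersects F.

none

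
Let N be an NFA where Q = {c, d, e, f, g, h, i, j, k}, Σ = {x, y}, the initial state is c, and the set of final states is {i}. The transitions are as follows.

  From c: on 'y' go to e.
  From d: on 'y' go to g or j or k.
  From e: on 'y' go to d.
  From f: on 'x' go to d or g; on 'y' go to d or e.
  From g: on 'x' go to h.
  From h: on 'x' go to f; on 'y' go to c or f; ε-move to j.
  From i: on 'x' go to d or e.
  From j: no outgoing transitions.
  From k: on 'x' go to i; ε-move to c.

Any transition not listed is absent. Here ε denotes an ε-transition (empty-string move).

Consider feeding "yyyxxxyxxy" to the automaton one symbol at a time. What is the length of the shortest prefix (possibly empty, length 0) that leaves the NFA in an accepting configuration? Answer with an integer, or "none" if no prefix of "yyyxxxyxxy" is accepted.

Start in {c}.
Read 'y': {c} → {e}.
Read 'y': {e} → {d}.
Read 'y': {d} → {c, g, j, k}.
Read 'x': {c, g, j, k} → {h, i, j}.
None of the earlier sets intersect F, but {h, i, j} does.

4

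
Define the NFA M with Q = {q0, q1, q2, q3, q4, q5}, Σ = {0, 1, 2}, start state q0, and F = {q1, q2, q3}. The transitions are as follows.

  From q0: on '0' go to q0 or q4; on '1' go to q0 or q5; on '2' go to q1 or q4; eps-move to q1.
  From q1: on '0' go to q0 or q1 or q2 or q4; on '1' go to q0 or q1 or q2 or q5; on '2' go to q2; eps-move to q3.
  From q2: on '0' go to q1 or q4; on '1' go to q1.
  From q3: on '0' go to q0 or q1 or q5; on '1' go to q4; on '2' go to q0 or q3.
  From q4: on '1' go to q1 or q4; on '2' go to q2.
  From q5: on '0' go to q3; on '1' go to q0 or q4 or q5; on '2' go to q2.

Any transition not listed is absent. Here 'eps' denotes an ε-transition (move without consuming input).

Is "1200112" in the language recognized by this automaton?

Start: ε-closure({q0}) = {q0, q1, q3}.
Read '1': {q0, q1, q3} → {q0, q1, q2, q3, q4, q5}.
Read '2': {q0, q1, q2, q3, q4, q5} → {q0, q1, q2, q3, q4}.
Read '0': {q0, q1, q2, q3, q4} → {q0, q1, q2, q3, q4, q5}.
Read '0': {q0, q1, q2, q3, q4, q5} → {q0, q1, q2, q3, q4, q5}.
Read '1': {q0, q1, q2, q3, q4, q5} → {q0, q1, q2, q3, q4, q5}.
Read '1': {q0, q1, q2, q3, q4, q5} → {q0, q1, q2, q3, q4, q5}.
Read '2': {q0, q1, q2, q3, q4, q5} → {q0, q1, q2, q3, q4}.
The final set {q0, q1, q2, q3, q4} contains the accepting states q1, q2, q3.

Yes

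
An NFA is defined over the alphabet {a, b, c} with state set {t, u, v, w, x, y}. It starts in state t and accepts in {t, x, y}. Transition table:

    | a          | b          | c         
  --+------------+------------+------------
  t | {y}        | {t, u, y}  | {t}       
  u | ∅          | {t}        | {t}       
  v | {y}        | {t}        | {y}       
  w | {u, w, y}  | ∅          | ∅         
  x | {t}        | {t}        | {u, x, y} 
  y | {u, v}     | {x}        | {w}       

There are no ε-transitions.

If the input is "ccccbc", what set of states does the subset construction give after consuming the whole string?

Start in {t}.
Read 'c': t→{t}; now {t}.
Read 'c': t→{t}; now {t}.
Read 'c': t→{t}; now {t}.
Read 'c': t→{t}; now {t}.
Read 'b': t→{t, u, y}; now {t, u, y}.
Read 'c': t→{t}, u→{t}, y→{w}; now {t, w}.

{t, w}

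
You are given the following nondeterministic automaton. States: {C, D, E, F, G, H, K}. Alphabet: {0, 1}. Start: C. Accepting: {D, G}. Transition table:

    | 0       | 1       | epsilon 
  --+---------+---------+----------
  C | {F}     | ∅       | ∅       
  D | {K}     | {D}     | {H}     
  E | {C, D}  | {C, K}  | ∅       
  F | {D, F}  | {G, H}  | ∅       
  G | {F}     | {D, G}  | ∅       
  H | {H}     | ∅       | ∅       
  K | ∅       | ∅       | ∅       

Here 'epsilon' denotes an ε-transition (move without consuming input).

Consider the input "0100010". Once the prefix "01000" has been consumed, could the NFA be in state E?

Start in {C}.
Read '0': C→{F}; now {F}.
Read '1': F→{G, H}; now {G, H}.
Read '0': G→{F}, H→{H}; now {F, H}.
Read '0': F→{D, F}, H→{H}; now {D, F, H}.
Read '0': D→{K}, F→{D, F}, H→{H}; now {D, F, H, K}.
State E is not in {D, F, H, K}.

No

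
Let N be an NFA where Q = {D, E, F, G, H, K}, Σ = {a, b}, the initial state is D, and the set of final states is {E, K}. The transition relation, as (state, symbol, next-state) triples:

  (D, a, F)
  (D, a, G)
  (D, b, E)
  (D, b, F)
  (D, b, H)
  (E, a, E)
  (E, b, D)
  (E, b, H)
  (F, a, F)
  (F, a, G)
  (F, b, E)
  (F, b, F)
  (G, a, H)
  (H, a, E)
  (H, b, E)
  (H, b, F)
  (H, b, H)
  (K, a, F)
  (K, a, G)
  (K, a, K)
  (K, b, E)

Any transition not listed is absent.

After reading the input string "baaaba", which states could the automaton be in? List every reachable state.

Start in {D}.
Read 'b': D→{E, F, H}; now {E, F, H}.
Read 'a': E→{E}, F→{F, G}, H→{E}; now {E, F, G}.
Read 'a': E→{E}, F→{F, G}, G→{H}; now {E, F, G, H}.
Read 'a': E→{E}, F→{F, G}, G→{H}, H→{E}; now {E, F, G, H}.
Read 'b': E→{D, H}, F→{E, F}, G→∅, H→{E, F, H}; now {D, E, F, H}.
Read 'a': D→{F, G}, E→{E}, F→{F, G}, H→{E}; now {E, F, G}.

{E, F, G}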